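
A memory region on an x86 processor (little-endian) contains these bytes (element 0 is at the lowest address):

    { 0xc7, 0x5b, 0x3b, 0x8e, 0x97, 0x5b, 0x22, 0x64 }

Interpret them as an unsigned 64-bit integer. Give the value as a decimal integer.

Little-endian stores the least-significant byte at the lowest address.
Reassemble most-significant byte first: 64 22 5B 97 8E 3B 5B C7 → 0x64225B978E3B5BC7.
0x64225B978E3B5BC7 = 7215430259485400007.

7215430259485400007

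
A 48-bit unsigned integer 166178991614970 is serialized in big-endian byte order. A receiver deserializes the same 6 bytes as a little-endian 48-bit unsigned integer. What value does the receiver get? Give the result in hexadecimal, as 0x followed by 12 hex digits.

166178991614970 in 48-bit hexadecimal is 0x97238FC3ABFA.
Stored big-endian, the bytes at ascending addresses are 97 23 8F C3 AB FA.
Read back as little-endian, the first byte is least significant, giving 0xFAABC38F2397.

0xFAABC38F2397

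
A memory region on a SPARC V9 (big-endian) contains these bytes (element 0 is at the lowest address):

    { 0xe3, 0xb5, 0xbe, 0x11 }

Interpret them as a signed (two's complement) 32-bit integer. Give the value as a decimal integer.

-474628591

Big-endian: lowest address holds the most-significant byte.
The bytes are already most-significant first: 0xE3B5BE11.
Top bit is set, so as a signed 32-bit value this is 0xE3B5BE11 − 2^32 = -474628591.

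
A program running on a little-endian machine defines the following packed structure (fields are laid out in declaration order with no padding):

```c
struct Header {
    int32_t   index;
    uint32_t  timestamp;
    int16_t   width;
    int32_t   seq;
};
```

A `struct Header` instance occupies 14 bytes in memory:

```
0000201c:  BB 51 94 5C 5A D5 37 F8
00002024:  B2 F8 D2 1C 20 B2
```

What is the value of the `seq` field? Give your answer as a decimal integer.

-1306518318

`seq` follows `index` (4 B), `timestamp` (4 B), `width` (2 B), so it starts at offset 4 + 4 + 2 = 10 and occupies 4 bytes.
Bytes at offsets 10..13: D2 1C 20 B2.
In little-endian order the low byte comes first in memory.
Reassemble most-significant byte first: B2 20 1C D2 → 0xB2201CD2.
Top bit is set, so as a signed 32-bit value this is 0xB2201CD2 − 2^32 = -1306518318.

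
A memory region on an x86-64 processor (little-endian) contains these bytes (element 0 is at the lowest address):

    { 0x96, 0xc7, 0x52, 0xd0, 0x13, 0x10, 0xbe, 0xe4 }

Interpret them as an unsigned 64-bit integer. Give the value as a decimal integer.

In little-endian order the low byte comes first in memory.
Reassemble most-significant byte first: E4 BE 10 13 D0 52 C7 96 → 0xE4BE1013D052C796.
0xE4BE1013D052C796 = 16482629363508103062.

16482629363508103062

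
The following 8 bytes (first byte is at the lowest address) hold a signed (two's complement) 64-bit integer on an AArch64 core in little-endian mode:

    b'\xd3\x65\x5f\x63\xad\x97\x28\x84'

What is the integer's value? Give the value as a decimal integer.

In little-endian order the low byte comes first in memory.
Reassemble most-significant byte first: 84 28 97 AD 63 5F 65 D3 → 0x842897AD635F65D3.
Top bit is set, so as a signed 64-bit value this is 0x842897AD635F65D3 − 2^64 = -8923715890682305069.

-8923715890682305069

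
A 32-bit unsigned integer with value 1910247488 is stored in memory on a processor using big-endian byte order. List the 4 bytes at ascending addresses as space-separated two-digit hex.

71 DC 10 40

1910247488 in hexadecimal, padded to 32 bits, is 0x71DC1040.
Split into bytes (most-significant first): 71 DC 10 40.
Big-endian: lowest address holds the most-significant byte.
So the memory order matches the most-significant-first order: 71 DC 10 40.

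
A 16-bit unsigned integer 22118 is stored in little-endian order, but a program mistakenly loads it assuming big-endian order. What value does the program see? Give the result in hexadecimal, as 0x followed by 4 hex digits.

0x6656

22118 in 16-bit hexadecimal is 0x5666.
Stored little-endian, the bytes at ascending addresses are 66 56.
Read back as big-endian, the last byte is least significant, giving 0x6656.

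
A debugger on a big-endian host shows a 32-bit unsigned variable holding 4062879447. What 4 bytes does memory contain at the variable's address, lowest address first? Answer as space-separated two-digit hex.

4062879447 in hexadecimal, padded to 32 bits, is 0xF22A9ED7.
Split into bytes (most-significant first): F2 2A 9E D7.
In big-endian order the high byte comes first in memory.
So the memory order matches the most-significant-first order: F2 2A 9E D7.

F2 2A 9E D7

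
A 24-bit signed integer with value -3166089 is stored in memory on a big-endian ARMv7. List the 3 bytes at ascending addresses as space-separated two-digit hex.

Two's complement of -3166089 in 24 bits: 3166089 = 0x304F89; invert → 0xCFB076; add 1 → 0xCFB077.
Split into bytes (most-significant first): CF B0 77.
Big-endian stores the most-significant byte at the lowest address.
So the memory order matches the most-significant-first order: CF B0 77.

CF B0 77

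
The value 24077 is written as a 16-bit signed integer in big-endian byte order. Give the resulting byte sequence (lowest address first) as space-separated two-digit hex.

5E 0D

24077 in hexadecimal, padded to 16 bits, is 0x5E0D.
Split into bytes (most-significant first): 5E 0D.
Big-endian: lowest address holds the most-significant byte.
So the memory order matches the most-significant-first order: 5E 0D.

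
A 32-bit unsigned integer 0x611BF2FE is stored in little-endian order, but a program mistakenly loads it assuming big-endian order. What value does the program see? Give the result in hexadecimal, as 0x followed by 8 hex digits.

0xFEF21B61

Stored little-endian, the bytes at ascending addresses are FE F2 1B 61.
Read back as big-endian, the last byte is least significant, giving 0xFEF21B61.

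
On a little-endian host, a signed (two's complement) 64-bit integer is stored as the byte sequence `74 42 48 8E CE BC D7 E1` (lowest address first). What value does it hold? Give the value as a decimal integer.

-2173060699846589836

In little-endian order the low byte comes first in memory.
Reassemble most-significant byte first: E1 D7 BC CE 8E 48 42 74 → 0xE1D7BCCE8E484274.
Top bit is set, so as a signed 64-bit value this is 0xE1D7BCCE8E484274 − 2^64 = -2173060699846589836.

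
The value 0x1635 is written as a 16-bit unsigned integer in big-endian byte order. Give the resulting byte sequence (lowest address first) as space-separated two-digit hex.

Split into bytes (most-significant first): 16 35.
Big-endian: lowest address holds the most-significant byte.
So the memory order matches the most-significant-first order: 16 35.

16 35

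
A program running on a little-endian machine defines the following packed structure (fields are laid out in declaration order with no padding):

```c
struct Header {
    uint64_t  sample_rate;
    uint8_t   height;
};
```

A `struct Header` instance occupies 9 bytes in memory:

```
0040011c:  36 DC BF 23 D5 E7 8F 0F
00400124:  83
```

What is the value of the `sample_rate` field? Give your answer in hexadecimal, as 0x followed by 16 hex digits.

0x0F8FE7D523BFDC36

`sample_rate` is the first field, at byte offset 0, occupying 8 bytes.
Bytes at offsets 0..7: 36 DC BF 23 D5 E7 8F 0F.
In little-endian order the low byte comes first in memory.
Reassemble most-significant byte first: 0F 8F E7 D5 23 BF DC 36 → 0x0F8FE7D523BFDC36.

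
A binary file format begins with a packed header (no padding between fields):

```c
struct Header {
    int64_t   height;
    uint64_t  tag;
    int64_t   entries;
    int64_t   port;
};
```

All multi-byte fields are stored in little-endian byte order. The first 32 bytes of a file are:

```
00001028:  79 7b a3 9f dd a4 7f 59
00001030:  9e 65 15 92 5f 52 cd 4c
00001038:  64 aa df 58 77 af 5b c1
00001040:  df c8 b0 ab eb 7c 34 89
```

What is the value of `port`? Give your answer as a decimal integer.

`port` follows `height` (8 B), `tag` (8 B), `entries` (8 B), so it starts at offset 8 + 8 + 8 = 24 and occupies 8 bytes.
Bytes at offsets 24..31: DF C8 B0 AB EB 7C 34 89.
Little-endian stores the least-significant byte at the lowest address.
Reassemble most-significant byte first: 89 34 7C EB AB B0 C8 DF → 0x89347CEBABB0C8DF.
Top bit is set, so as a signed 64-bit value this is 0x89347CEBABB0C8DF − 2^64 = -8560079640084821793.

-8560079640084821793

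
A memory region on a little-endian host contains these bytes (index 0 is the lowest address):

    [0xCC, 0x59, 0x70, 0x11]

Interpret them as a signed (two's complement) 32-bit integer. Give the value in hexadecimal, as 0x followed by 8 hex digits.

Little-endian stores the least-significant byte at the lowest address.
Reassemble most-significant byte first: 11 70 59 CC → 0x117059CC.

0x117059CC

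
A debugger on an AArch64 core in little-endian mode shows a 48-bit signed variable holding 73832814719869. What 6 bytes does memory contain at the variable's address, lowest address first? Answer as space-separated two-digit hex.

7D B3 B1 8A 26 43

73832814719869 in hexadecimal, padded to 48 bits, is 0x43268AB1B37D.
Split into bytes (most-significant first): 43 26 8A B1 B3 7D.
Little-endian stores the least-significant byte at the lowest address.
So at ascending addresses the bytes are 7D B3 B1 8A 26 43.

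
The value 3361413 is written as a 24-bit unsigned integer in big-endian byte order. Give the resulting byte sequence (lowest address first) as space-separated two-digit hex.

3361413 in hexadecimal, padded to 24 bits, is 0x334A85.
Split into bytes (most-significant first): 33 4A 85.
Big-endian: lowest address holds the most-significant byte.
So the memory order matches the most-significant-first order: 33 4A 85.

33 4A 85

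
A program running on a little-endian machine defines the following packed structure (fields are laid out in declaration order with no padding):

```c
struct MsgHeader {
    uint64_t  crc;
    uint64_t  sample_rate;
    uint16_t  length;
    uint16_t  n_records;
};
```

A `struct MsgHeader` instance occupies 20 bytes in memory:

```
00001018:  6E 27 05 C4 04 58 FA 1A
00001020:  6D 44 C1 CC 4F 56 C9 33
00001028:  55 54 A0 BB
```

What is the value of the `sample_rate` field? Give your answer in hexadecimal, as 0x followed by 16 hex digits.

0x33C9564FCCC1446D

`sample_rate` follows `crc` (8 bytes), so it starts at byte offset 8 and occupies 8 bytes.
Bytes at offsets 8..15: 6D 44 C1 CC 4F 56 C9 33.
Little-endian stores the least-significant byte at the lowest address.
Reassemble most-significant byte first: 33 C9 56 4F CC C1 44 6D → 0x33C9564FCCC1446D.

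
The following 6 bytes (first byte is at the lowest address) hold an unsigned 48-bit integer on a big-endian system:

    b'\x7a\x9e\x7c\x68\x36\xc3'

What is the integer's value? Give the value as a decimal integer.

134821110625987

In big-endian order the high byte comes first in memory.
The bytes are already most-significant first: 0x7A9E7C6836C3.
0x7A9E7C6836C3 = 134821110625987.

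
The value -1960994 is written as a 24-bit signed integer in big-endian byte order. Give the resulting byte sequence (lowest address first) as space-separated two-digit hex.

E2 13 DE

Two's complement of -1960994 in 24 bits: 1960994 = 0x1DEC22; invert → 0xE213DD; add 1 → 0xE213DE.
Split into bytes (most-significant first): E2 13 DE.
Big-endian: lowest address holds the most-significant byte.
So the memory order matches the most-significant-first order: E2 13 DE.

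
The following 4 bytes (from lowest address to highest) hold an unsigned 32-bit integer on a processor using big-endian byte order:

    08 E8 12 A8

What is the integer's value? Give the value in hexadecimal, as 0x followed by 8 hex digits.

Big-endian stores the most-significant byte at the lowest address.
The bytes are already most-significant first: 0x08E812A8.

0x08E812A8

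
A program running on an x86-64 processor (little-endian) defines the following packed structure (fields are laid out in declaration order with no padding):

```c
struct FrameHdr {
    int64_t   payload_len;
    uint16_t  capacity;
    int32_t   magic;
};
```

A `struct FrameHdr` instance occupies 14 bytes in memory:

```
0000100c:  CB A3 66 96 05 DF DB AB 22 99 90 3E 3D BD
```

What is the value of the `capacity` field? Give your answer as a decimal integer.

`capacity` follows `payload_len` (8 bytes), so it starts at byte offset 8 and occupies 2 bytes.
Bytes at offsets 8..9: 22 99.
Little-endian stores the least-significant byte at the lowest address.
Reassemble most-significant byte first: 99 22 → 0x9922.
0x9922 = 39202.

39202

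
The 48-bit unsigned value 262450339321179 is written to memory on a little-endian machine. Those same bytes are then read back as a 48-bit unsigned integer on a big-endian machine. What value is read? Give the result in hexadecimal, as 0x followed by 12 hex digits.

262450339321179 in 48-bit hexadecimal is 0xEEB27B3F155B.
Stored little-endian, the bytes at ascending addresses are 5B 15 3F 7B B2 EE.
Read back as big-endian, the last byte is least significant, giving 0x5B153F7BB2EE.

0x5B153F7BB2EE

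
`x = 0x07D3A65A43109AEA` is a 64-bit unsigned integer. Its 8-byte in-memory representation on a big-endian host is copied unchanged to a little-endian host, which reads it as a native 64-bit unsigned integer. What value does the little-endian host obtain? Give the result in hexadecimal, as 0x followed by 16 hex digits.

Stored big-endian, the bytes at ascending addresses are 07 D3 A6 5A 43 10 9A EA.
Read back as little-endian, the first byte is least significant, giving 0xEA9A10435AA6D307.

0xEA9A10435AA6D307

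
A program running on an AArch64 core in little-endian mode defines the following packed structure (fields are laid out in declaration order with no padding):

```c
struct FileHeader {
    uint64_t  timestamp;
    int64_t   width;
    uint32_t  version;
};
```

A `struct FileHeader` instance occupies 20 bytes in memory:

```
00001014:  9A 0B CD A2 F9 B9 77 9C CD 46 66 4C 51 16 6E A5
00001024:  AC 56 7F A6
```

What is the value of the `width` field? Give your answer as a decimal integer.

-6526254271583336755

`width` follows `timestamp` (8 bytes), so it starts at byte offset 8 and occupies 8 bytes.
Bytes at offsets 8..15: CD 46 66 4C 51 16 6E A5.
Little-endian stores the least-significant byte at the lowest address.
Reassemble most-significant byte first: A5 6E 16 51 4C 66 46 CD → 0xA56E16514C6646CD.
Top bit is set, so as a signed 64-bit value this is 0xA56E16514C6646CD − 2^64 = -6526254271583336755.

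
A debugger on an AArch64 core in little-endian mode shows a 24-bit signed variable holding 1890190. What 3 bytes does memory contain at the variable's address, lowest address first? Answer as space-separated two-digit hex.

8E D7 1C

1890190 in hexadecimal, padded to 24 bits, is 0x1CD78E.
Split into bytes (most-significant first): 1C D7 8E.
Little-endian: lowest address holds the least-significant byte.
So at ascending addresses the bytes are 8E D7 1C.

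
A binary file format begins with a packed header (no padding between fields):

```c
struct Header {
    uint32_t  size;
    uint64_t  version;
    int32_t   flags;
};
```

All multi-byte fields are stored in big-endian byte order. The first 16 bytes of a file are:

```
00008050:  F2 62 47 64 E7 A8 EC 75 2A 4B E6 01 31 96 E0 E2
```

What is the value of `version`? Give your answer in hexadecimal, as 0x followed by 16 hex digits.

`version` follows `size` (4 bytes), so it starts at byte offset 4 and occupies 8 bytes.
Bytes at offsets 4..11: E7 A8 EC 75 2A 4B E6 01.
Big-endian: lowest address holds the most-significant byte.
The bytes are already most-significant first: 0xE7A8EC752A4BE601.

0xE7A8EC752A4BE601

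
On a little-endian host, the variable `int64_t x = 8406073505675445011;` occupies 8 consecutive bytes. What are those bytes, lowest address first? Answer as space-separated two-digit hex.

8406073505675445011 in hexadecimal, padded to 64 bits, is 0x74A85F50ED9B8313.
Split into bytes (most-significant first): 74 A8 5F 50 ED 9B 83 13.
In little-endian order the low byte comes first in memory.
So at ascending addresses the bytes are 13 83 9B ED 50 5F A8 74.

13 83 9B ED 50 5F A8 74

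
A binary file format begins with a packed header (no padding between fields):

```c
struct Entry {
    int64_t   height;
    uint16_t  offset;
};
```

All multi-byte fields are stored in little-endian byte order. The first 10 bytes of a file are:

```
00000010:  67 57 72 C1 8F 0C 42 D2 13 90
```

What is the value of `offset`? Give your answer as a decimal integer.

36883

`offset` follows `height` (8 bytes), so it starts at byte offset 8 and occupies 2 bytes.
Bytes at offsets 8..9: 13 90.
Little-endian stores the least-significant byte at the lowest address.
Reassemble most-significant byte first: 90 13 → 0x9013.
0x9013 = 36883.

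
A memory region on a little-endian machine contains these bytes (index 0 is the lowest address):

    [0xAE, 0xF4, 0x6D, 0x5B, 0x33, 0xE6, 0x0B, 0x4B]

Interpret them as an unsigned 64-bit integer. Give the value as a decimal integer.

5407668885840065710

In little-endian order the low byte comes first in memory.
Reassemble most-significant byte first: 4B 0B E6 33 5B 6D F4 AE → 0x4B0BE6335B6DF4AE.
0x4B0BE6335B6DF4AE = 5407668885840065710.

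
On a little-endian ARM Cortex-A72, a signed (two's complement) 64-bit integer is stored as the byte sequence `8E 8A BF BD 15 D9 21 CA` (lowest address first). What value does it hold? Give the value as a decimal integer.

-3881582716415669618

Little-endian: lowest address holds the least-significant byte.
Reassemble most-significant byte first: CA 21 D9 15 BD BF 8A 8E → 0xCA21D915BDBF8A8E.
Top bit is set, so as a signed 64-bit value this is 0xCA21D915BDBF8A8E − 2^64 = -3881582716415669618.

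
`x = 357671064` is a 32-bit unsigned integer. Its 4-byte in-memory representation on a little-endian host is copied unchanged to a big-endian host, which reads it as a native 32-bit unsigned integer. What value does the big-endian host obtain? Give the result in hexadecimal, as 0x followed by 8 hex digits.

0x98A05115

357671064 in 32-bit hexadecimal is 0x1551A098.
Stored little-endian, the bytes at ascending addresses are 98 A0 51 15.
Read back as big-endian, the last byte is least significant, giving 0x98A05115.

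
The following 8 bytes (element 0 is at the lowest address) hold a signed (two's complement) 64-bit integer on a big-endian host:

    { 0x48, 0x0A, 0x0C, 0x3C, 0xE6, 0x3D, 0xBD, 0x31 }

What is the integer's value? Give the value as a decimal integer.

Big-endian stores the most-significant byte at the lowest address.
The bytes are already most-significant first: 0x480A0C3CE63DBD31.
0x480A0C3CE63DBD31 = 5190974976198294833.

5190974976198294833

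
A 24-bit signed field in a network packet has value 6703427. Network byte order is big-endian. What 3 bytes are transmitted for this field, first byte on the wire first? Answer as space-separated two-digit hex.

66 49 43

6703427 in hexadecimal, padded to 24 bits, is 0x664943.
Split into bytes (most-significant first): 66 49 43.
Big-endian stores the most-significant byte at the lowest address.
So the memory order matches the most-significant-first order: 66 49 43.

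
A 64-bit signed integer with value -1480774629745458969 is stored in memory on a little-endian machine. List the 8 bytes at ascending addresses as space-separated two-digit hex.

Two's complement of -1480774629745458969 in 64 bits: 1480774629745458969 = 0x148CC4AE26637F19; invert → 0xEB733B51D99C80E6; add 1 → 0xEB733B51D99C80E7.
Split into bytes (most-significant first): EB 73 3B 51 D9 9C 80 E7.
Little-endian: lowest address holds the least-significant byte.
So at ascending addresses the bytes are E7 80 9C D9 51 3B 73 EB.

E7 80 9C D9 51 3B 73 EB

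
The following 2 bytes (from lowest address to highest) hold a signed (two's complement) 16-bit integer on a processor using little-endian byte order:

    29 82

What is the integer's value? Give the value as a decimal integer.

Little-endian stores the least-significant byte at the lowest address.
Reassemble most-significant byte first: 82 29 → 0x8229.
Top bit is set, so as a signed 16-bit value this is 0x8229 − 2^16 = -32215.

-32215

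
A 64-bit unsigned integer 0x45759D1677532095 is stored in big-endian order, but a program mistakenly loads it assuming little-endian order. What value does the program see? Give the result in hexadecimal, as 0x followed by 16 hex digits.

Stored big-endian, the bytes at ascending addresses are 45 75 9D 16 77 53 20 95.
Read back as little-endian, the first byte is least significant, giving 0x95205377169D7545.

0x95205377169D7545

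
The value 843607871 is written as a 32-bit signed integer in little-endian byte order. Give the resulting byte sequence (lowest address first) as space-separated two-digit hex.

3F 6F 48 32

843607871 in hexadecimal, padded to 32 bits, is 0x32486F3F.
Split into bytes (most-significant first): 32 48 6F 3F.
Little-endian stores the least-significant byte at the lowest address.
So at ascending addresses the bytes are 3F 6F 48 32.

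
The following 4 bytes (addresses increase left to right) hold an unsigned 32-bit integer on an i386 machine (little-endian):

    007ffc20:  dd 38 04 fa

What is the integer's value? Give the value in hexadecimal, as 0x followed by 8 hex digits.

0xFA0438DD

Little-endian stores the least-significant byte at the lowest address.
Reassemble most-significant byte first: FA 04 38 DD → 0xFA0438DD.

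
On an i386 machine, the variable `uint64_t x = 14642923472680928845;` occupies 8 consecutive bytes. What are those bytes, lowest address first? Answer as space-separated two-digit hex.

14642923472680928845 in hexadecimal, padded to 64 bits, is 0xCB361D511E60464D.
Split into bytes (most-significant first): CB 36 1D 51 1E 60 46 4D.
In little-endian order the low byte comes first in memory.
So at ascending addresses the bytes are 4D 46 60 1E 51 1D 36 CB.

4D 46 60 1E 51 1D 36 CB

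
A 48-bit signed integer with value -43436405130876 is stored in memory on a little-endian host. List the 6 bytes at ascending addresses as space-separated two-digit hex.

84 79 80 AC 7E D8

Two's complement of -43436405130876 in 48 bits: 43436405130876 = 0x2781537F867C; invert → 0xD87EAC807983; add 1 → 0xD87EAC807984.
Split into bytes (most-significant first): D8 7E AC 80 79 84.
Little-endian: lowest address holds the least-significant byte.
So at ascending addresses the bytes are 84 79 80 AC 7E D8.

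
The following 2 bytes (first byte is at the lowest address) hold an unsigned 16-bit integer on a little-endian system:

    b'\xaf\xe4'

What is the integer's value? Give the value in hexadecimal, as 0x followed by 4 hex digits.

0xE4AF

Little-endian: lowest address holds the least-significant byte.
Reassemble most-significant byte first: E4 AF → 0xE4AF.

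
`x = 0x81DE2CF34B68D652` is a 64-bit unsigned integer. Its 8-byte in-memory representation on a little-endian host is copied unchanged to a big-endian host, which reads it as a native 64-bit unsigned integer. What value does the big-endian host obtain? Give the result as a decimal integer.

5969073031537811073

Stored little-endian, the bytes at ascending addresses are 52 D6 68 4B F3 2C DE 81.
Read back as big-endian, the last byte is least significant, giving 0x52D6684BF32CDE81.
0x52D6684BF32CDE81 = 5969073031537811073.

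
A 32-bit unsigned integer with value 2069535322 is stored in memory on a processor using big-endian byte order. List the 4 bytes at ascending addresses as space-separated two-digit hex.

2069535322 in hexadecimal, padded to 32 bits, is 0x7B5A9A5A.
Split into bytes (most-significant first): 7B 5A 9A 5A.
In big-endian order the high byte comes first in memory.
So the memory order matches the most-significant-first order: 7B 5A 9A 5A.

7B 5A 9A 5A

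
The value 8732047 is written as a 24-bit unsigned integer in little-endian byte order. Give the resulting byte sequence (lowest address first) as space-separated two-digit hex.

8F 3D 85

8732047 in hexadecimal, padded to 24 bits, is 0x853D8F.
Split into bytes (most-significant first): 85 3D 8F.
In little-endian order the low byte comes first in memory.
So at ascending addresses the bytes are 8F 3D 85.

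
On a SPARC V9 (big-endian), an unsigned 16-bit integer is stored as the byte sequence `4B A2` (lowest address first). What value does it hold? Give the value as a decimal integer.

19362

Big-endian: lowest address holds the most-significant byte.
The bytes are already most-significant first: 0x4BA2.
0x4BA2 = 19362.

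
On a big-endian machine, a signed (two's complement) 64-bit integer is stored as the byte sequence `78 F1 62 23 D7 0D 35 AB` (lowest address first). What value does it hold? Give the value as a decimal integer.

In big-endian order the high byte comes first in memory.
The bytes are already most-significant first: 0x78F16223D70D35AB.
0x78F16223D70D35AB = 8714854660009964971.

8714854660009964971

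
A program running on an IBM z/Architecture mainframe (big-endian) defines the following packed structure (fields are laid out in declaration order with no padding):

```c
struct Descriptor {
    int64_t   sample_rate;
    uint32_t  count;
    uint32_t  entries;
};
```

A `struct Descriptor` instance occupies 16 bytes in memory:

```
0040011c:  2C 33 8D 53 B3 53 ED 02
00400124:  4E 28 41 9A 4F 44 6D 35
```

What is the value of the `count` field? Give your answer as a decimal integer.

`count` follows `sample_rate` (8 bytes), so it starts at byte offset 8 and occupies 4 bytes.
Bytes at offsets 8..11: 4E 28 41 9A.
Big-endian: lowest address holds the most-significant byte.
The bytes are already most-significant first: 0x4E28419A.
0x4E28419A = 1311261082.

1311261082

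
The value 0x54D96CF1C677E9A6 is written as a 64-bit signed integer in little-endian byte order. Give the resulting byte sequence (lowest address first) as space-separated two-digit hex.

A6 E9 77 C6 F1 6C D9 54

Split into bytes (most-significant first): 54 D9 6C F1 C6 77 E9 A6.
In little-endian order the low byte comes first in memory.
So at ascending addresses the bytes are A6 E9 77 C6 F1 6C D9 54.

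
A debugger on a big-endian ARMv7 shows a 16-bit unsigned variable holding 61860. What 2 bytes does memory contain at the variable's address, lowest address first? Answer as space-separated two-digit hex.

F1 A4

61860 in hexadecimal, padded to 16 bits, is 0xF1A4.
Split into bytes (most-significant first): F1 A4.
In big-endian order the high byte comes first in memory.
So the memory order matches the most-significant-first order: F1 A4.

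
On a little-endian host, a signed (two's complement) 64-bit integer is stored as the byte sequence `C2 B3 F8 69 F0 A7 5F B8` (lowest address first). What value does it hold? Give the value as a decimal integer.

Little-endian: lowest address holds the least-significant byte.
Reassemble most-significant byte first: B8 5F A7 F0 69 F8 B3 C2 → 0xB85FA7F069F8B3C2.
Top bit is set, so as a signed 64-bit value this is 0xB85FA7F069F8B3C2 − 2^64 = -5161221996931402814.

-5161221996931402814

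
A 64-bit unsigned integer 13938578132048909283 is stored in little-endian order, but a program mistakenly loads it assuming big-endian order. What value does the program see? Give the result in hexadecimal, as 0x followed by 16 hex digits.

13938578132048909283 in 64-bit hexadecimal is 0xC16FC6F61ACD93E3.
Stored little-endian, the bytes at ascending addresses are E3 93 CD 1A F6 C6 6F C1.
Read back as big-endian, the last byte is least significant, giving 0xE393CD1AF6C66FC1.

0xE393CD1AF6C66FC1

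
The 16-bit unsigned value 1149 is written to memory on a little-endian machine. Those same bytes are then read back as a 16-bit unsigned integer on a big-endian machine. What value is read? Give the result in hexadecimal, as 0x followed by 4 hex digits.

1149 in 16-bit hexadecimal is 0x047D.
Stored little-endian, the bytes at ascending addresses are 7D 04.
Read back as big-endian, the last byte is least significant, giving 0x7D04.

0x7D04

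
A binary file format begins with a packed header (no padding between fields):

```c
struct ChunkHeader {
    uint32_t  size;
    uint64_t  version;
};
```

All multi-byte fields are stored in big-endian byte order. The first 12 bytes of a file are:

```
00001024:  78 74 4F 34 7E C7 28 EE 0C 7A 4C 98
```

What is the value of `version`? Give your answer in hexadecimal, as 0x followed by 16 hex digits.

`version` follows `size` (4 bytes), so it starts at byte offset 4 and occupies 8 bytes.
Bytes at offsets 4..11: 7E C7 28 EE 0C 7A 4C 98.
In big-endian order the high byte comes first in memory.
The bytes are already most-significant first: 0x7EC728EE0C7A4C98.

0x7EC728EE0C7A4C98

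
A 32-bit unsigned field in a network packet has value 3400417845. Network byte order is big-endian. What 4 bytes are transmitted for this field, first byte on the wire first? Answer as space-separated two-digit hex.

CA AE 42 35

3400417845 in hexadecimal, padded to 32 bits, is 0xCAAE4235.
Split into bytes (most-significant first): CA AE 42 35.
Big-endian stores the most-significant byte at the lowest address.
So the memory order matches the most-significant-first order: CA AE 42 35.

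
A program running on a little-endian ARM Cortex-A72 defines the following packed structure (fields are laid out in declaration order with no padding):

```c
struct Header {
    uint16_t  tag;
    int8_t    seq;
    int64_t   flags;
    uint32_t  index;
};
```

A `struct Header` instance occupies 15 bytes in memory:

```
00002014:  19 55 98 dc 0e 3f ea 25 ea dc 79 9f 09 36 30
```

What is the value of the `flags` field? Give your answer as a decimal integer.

8781150822030315228

`flags` follows `tag` (2 B), `seq` (1 B), so it starts at offset 2 + 1 = 3 and occupies 8 bytes.
Bytes at offsets 3..10: DC 0E 3F EA 25 EA DC 79.
Little-endian stores the least-significant byte at the lowest address.
Reassemble most-significant byte first: 79 DC EA 25 EA 3F 0E DC → 0x79DCEA25EA3F0EDC.
0x79DCEA25EA3F0EDC = 8781150822030315228.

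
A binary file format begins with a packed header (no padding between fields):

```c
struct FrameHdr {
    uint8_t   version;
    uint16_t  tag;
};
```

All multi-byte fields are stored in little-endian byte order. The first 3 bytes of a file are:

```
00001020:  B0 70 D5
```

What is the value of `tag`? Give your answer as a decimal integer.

54640

`tag` follows `version` (1 byte), so it starts at byte offset 1 and occupies 2 bytes.
Bytes at offsets 1..2: 70 D5.
Little-endian: lowest address holds the least-significant byte.
Reassemble most-significant byte first: D5 70 → 0xD570.
0xD570 = 54640.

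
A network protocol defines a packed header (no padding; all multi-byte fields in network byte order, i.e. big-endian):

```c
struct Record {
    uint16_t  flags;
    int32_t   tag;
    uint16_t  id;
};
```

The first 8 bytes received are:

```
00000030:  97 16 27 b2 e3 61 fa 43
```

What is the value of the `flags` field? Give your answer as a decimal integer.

38678

`flags` is the first field, at byte offset 0, occupying 2 bytes.
Bytes at offsets 0..1: 97 16.
Big-endian stores the most-significant byte at the lowest address.
The bytes are already most-significant first: 0x9716.
0x9716 = 38678.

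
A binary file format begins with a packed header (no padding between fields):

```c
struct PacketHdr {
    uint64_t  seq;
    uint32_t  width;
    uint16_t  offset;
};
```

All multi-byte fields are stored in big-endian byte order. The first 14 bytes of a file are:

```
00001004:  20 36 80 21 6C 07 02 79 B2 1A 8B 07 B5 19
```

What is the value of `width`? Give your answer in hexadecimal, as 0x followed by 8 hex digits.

`width` follows `seq` (8 bytes), so it starts at byte offset 8 and occupies 4 bytes.
Bytes at offsets 8..11: B2 1A 8B 07.
In big-endian order the high byte comes first in memory.
The bytes are already most-significant first: 0xB21A8B07.

0xB21A8B07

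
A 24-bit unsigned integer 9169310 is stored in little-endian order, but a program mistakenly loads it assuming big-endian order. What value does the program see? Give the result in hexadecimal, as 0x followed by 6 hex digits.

9169310 in 24-bit hexadecimal is 0x8BE99E.
Stored little-endian, the bytes at ascending addresses are 9E E9 8B.
Read back as big-endian, the last byte is least significant, giving 0x9EE98B.

0x9EE98B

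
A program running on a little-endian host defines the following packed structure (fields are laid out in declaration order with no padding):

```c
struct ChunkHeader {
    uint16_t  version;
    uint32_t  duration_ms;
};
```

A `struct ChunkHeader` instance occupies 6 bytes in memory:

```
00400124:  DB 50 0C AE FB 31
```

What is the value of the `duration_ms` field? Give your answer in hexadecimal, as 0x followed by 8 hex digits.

0x31FBAE0C

`duration_ms` follows `version` (2 bytes), so it starts at byte offset 2 and occupies 4 bytes.
Bytes at offsets 2..5: 0C AE FB 31.
Little-endian: lowest address holds the least-significant byte.
Reassemble most-significant byte first: 31 FB AE 0C → 0x31FBAE0C.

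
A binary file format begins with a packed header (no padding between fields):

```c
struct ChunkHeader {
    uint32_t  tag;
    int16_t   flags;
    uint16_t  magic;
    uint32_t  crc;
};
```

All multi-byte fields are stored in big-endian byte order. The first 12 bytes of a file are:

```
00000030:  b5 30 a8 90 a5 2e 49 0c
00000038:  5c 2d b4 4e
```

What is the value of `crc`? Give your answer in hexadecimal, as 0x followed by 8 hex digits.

0x5C2DB44E

`crc` follows `tag` (4 B), `flags` (2 B), `magic` (2 B), so it starts at offset 4 + 2 + 2 = 8 and occupies 4 bytes.
Bytes at offsets 8..11: 5C 2D B4 4E.
In big-endian order the high byte comes first in memory.
The bytes are already most-significant first: 0x5C2DB44E.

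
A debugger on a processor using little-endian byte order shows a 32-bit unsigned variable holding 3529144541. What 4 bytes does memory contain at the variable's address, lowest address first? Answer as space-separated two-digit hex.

3529144541 in hexadecimal, padded to 32 bits, is 0xD25A78DD.
Split into bytes (most-significant first): D2 5A 78 DD.
Little-endian stores the least-significant byte at the lowest address.
So at ascending addresses the bytes are DD 78 5A D2.

DD 78 5A D2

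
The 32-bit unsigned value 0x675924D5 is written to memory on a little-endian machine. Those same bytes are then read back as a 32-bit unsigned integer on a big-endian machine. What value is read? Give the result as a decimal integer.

3575929191

Stored little-endian, the bytes at ascending addresses are D5 24 59 67.
Read back as big-endian, the last byte is least significant, giving 0xD5245967.
0xD5245967 = 3575929191.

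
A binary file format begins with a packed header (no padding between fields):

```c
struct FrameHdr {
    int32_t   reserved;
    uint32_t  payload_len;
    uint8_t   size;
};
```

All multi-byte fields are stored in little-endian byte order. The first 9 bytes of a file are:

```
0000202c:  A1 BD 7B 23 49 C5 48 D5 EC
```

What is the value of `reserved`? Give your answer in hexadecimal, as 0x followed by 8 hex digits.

0x237BBDA1

`reserved` is the first field, at byte offset 0, occupying 4 bytes.
Bytes at offsets 0..3: A1 BD 7B 23.
In little-endian order the low byte comes first in memory.
Reassemble most-significant byte first: 23 7B BD A1 → 0x237BBDA1.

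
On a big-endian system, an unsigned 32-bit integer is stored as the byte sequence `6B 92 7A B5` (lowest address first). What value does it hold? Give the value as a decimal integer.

1804761781

Big-endian stores the most-significant byte at the lowest address.
The bytes are already most-significant first: 0x6B927AB5.
0x6B927AB5 = 1804761781.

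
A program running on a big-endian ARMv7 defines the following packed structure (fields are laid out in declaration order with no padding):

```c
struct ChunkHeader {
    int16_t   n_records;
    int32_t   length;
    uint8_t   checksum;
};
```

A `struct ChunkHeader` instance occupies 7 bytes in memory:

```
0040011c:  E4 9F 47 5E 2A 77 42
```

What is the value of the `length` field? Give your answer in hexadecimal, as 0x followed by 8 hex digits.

`length` follows `n_records` (2 bytes), so it starts at byte offset 2 and occupies 4 bytes.
Bytes at offsets 2..5: 47 5E 2A 77.
Big-endian: lowest address holds the most-significant byte.
The bytes are already most-significant first: 0x475E2A77.

0x475E2A77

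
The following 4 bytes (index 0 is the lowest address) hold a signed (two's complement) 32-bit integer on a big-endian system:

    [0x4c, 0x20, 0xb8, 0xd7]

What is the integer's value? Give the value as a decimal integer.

1277212887

In big-endian order the high byte comes first in memory.
The bytes are already most-significant first: 0x4C20B8D7.
0x4C20B8D7 = 1277212887.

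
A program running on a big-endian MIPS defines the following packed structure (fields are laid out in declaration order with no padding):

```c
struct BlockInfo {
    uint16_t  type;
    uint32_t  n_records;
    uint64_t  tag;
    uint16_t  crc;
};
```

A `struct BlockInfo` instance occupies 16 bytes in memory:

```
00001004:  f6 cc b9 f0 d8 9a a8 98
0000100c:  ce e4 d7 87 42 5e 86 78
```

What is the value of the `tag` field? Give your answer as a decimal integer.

12148687477095744094

`tag` follows `type` (2 B), `n_records` (4 B), so it starts at offset 2 + 4 = 6 and occupies 8 bytes.
Bytes at offsets 6..13: A8 98 CE E4 D7 87 42 5E.
Big-endian stores the most-significant byte at the lowest address.
The bytes are already most-significant first: 0xA898CEE4D787425E.
0xA898CEE4D787425E = 12148687477095744094.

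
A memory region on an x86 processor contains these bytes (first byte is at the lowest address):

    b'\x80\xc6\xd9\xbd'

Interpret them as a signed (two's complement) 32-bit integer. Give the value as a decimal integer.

In little-endian order the low byte comes first in memory.
Reassemble most-significant byte first: BD D9 C6 80 → 0xBDD9C680.
Top bit is set, so as a signed 32-bit value this is 0xBDD9C680 − 2^32 = -1109801344.

-1109801344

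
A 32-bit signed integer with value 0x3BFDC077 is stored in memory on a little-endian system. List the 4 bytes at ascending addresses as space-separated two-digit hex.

77 C0 FD 3B

Split into bytes (most-significant first): 3B FD C0 77.
Little-endian stores the least-significant byte at the lowest address.
So at ascending addresses the bytes are 77 C0 FD 3B.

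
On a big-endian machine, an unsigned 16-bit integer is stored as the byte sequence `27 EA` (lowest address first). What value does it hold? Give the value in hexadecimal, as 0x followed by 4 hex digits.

In big-endian order the high byte comes first in memory.
The bytes are already most-significant first: 0x27EA.

0x27EA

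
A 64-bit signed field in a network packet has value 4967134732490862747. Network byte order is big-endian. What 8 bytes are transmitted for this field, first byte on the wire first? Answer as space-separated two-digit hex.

4967134732490862747 in hexadecimal, padded to 64 bits, is 0x44EECEB8E19F709B.
Split into bytes (most-significant first): 44 EE CE B8 E1 9F 70 9B.
In big-endian order the high byte comes first in memory.
So the memory order matches the most-significant-first order: 44 EE CE B8 E1 9F 70 9B.

44 EE CE B8 E1 9F 70 9B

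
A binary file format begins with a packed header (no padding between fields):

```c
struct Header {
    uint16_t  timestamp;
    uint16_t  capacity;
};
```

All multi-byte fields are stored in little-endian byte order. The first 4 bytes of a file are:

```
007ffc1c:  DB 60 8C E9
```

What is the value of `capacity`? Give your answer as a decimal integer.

59788

`capacity` follows `timestamp` (2 bytes), so it starts at byte offset 2 and occupies 2 bytes.
Bytes at offsets 2..3: 8C E9.
Little-endian stores the least-significant byte at the lowest address.
Reassemble most-significant byte first: E9 8C → 0xE98C.
0xE98C = 59788.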